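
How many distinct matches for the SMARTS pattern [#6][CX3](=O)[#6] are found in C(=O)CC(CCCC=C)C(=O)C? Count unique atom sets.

1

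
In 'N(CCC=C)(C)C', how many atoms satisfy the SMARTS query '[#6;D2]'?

The query [#6;D2] means: any carbon bonded to exactly two heavy atoms.
Check the 7 heavy atoms by environment: 3× C (D2) → match; 3× C (D1) → no; 1× N (D3) → no.
That gives 3 matching atoms.

3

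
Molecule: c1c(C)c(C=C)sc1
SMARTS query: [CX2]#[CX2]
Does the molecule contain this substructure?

The pattern [CX2]#[CX2] describes a carbon-carbon triple bond — an alkyne.
The closest candidate here is a vinyl group (-CH=CH2), but the C=C is a double bond; both carbons are CX3, not CX2. No other fragment satisfies the full query, so there is no match.

No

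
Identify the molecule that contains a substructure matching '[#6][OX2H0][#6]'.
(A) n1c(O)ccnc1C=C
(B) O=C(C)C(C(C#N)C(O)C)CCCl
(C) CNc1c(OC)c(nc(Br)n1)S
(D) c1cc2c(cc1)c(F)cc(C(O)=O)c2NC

C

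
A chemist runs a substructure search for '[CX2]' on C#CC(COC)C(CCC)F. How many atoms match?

2

Check the 11 heavy atoms by environment: 7× C (X4) → no; 1× F (X1) → no; 2× C (X2) → match; 1× O (X2) → no.
That gives 2 matching atoms.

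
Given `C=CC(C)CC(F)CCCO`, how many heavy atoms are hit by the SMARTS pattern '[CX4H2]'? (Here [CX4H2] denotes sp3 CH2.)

The query [CX4H2] means: sp3 carbon (X4) with exactly two hydrogens.
Check the 11 heavy atoms by environment: 4× C (H2, X4) → match; 2× C (H1, X4) → no; 1× C (H3, X4) → no; 1× C (H1, X3) → no; 1× C (H2, X3) → no; 1× O (H1, X2) → no; 1× F (H0, X1) → no.
That gives 4 matching atoms.

4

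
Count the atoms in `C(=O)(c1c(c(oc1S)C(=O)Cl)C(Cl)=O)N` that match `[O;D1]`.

Check the 15 heavy atoms by environment: 1× o (aromatic, D2) → no; 4× c (aromatic, D3) → no; 3× C (D3) → no; 3× O (D1) → match; 2× Cl (D1) → no; 1× N (D1) → no; 1× S (D1) → no.
That gives 3 matching atoms.

3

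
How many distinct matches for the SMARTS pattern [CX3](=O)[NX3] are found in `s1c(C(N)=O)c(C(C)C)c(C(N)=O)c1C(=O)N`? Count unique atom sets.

3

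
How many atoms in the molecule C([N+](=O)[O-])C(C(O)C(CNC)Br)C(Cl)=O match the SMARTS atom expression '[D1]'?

7

Check the 15 heavy atoms by environment: 2× C (D2) → no; 4× C (D3) → no; 1× N (D2) → no; 1× C (D1) → match; 1× N (charge +1, D3) → no; 1× O (charge -1, D1) → match; 3× O (D1) → match; 1× Cl (D1) → match; 1× Br (D1) → match.
Summing the matching environments: 1 + 1 + 3 + 1 + 1 = 7 matching atoms.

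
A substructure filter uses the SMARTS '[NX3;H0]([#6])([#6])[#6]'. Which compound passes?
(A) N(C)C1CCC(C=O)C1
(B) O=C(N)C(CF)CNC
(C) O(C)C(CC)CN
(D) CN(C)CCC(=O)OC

D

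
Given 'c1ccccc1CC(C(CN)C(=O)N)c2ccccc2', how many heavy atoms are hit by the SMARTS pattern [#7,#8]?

3

The query [#7,#8] means: nitrogen or oxygen (comma = OR).
Check the 20 heavy atoms by environment: 5× C → no; 12× c (aromatic) → no; 2× N → match; 1× O → match.
Summing the matching environments: 2 + 1 = 3 matching atoms.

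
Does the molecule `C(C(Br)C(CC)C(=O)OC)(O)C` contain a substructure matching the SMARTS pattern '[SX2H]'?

No

The pattern [SX2H] describes an aliphatic sulfur with two connections, one being H — a thiol.
The closest candidate here is a hydroxyl group (-OH), but it is an -OH, not an -SH. No other fragment satisfies the full query, so there is no match.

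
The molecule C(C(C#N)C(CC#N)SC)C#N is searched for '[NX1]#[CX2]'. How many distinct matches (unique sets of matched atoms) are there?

[NX1]#[CX2] is the SMARTS for a nitrile: a nitrogen triple-bonded to a two-connected carbon.
The molecule carries 3 separate instances of a nitrile (-C#N) meeting every constraint; each maps to a distinct set of atoms, giving 3 matches.

3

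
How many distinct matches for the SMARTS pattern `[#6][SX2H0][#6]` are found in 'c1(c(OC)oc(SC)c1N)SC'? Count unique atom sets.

2

[#6][SX2H0][#6] is the SMARTS for a thioether: an aliphatic sulfur bridging two carbons with no H on the sulfur.
The molecule carries 2 separate instances of a methylthio ether (-SCH3) meeting every constraint; each maps to a distinct set of atoms, giving 2 matches.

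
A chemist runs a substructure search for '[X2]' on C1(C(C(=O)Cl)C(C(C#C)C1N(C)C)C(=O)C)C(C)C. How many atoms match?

Check the 19 heavy atoms by environment: 11× C (X4) → no; 2× C (X2) → match; 2× C (X3) → no; 2× O (X1) → no; 1× Cl (X1) → no; 1× N (X3) → no.
That gives 2 matching atoms.

2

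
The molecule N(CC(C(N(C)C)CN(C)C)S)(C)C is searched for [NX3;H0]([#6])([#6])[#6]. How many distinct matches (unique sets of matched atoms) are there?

[NX3;H0]([#6])([#6])[#6] is the SMARTS for a tertiary amine: a trivalent nitrogen with no H, bonded to three carbons.
The molecule carries 3 separate instances of a dimethylamino group (-N(CH3)2) meeting every constraint; each maps to a distinct set of atoms, giving 3 matches.

3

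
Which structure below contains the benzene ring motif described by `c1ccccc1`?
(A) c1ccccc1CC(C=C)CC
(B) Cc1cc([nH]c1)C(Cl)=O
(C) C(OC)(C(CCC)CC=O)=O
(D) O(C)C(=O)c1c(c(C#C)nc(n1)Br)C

A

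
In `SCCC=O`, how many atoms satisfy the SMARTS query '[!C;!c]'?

The query [!C;!c] means: neither aliphatic nor aromatic carbon — same as [!#6].
Check the 5 heavy atoms by environment: 3× C → no; 1× S → match; 1× O → match.
Summing the matching environments: 1 + 1 = 2 matching atoms.

2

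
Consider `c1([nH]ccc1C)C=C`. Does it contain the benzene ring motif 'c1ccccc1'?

No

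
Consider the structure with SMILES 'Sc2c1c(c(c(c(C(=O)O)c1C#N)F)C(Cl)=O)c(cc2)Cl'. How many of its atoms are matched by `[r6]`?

10

The query [r6] means: r6 matches atoms in a six-membered ring.
Check the 21 heavy atoms by environment: 10× c (aromatic, in 6-ring) → match; 3× C (acyclic) → no; 3× O (acyclic) → no; 2× Cl (acyclic) → no; 1× N (acyclic) → no; 1× F (acyclic) → no; 1× S (acyclic) → no.
That gives 10 matching atoms.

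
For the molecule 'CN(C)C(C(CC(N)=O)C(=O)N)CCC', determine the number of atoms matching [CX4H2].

3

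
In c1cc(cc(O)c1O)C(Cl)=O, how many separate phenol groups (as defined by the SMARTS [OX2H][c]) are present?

2

[OX2H][c] is the SMARTS for a phenol: a hydroxyl oxygen attached to an aromatic carbon.
The molecule carries 2 separate instances of a hydroxyl group (-OH) meeting every constraint; each maps to a distinct set of atoms, giving 2 matches.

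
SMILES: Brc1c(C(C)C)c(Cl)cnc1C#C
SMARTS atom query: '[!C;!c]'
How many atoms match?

3

The query [!C;!c] means: neither aliphatic nor aromatic carbon — same as [!#6].
Check the 13 heavy atoms by environment: 1× n (aromatic) → match; 5× c (aromatic) → no; 5× C → no; 1× Cl → match; 1× Br → match.
Summing the matching environments: 1 + 1 + 1 = 3 matching atoms.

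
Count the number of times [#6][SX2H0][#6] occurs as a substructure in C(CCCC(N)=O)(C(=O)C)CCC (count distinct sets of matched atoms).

0

[#6][SX2H0][#6] is the SMARTS for a thioether: an aliphatic sulfur bridging two carbons with no H on the sulfur.
No fragment in the molecule satisfies every constraint, giving 0 matches.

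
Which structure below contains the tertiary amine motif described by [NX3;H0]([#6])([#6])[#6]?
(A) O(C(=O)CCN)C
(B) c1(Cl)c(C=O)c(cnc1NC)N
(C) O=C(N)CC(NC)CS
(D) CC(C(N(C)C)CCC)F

[NX3;H0]([#6])([#6])[#6] describes a trivalent nitrogen with no H, bonded to three carbons (a tertiary amine).
(A) has a primary amino group (-NH2) but the nitrogen has H2, not H0 with three carbons.
(B) has a primary amino group (-NH2) but the nitrogen has H2, not H0 with three carbons.
(C) has a primary amide (-C(=O)NH2) but the amide nitrogen has H2 and only one carbon neighbour.
(D) contains a dimethylamino group (-N(CH3)2), which satisfies every atom and bond constraint.
So the answer is (D).

D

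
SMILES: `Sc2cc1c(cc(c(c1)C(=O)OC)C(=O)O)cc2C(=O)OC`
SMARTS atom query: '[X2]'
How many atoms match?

4

The query [X2] means: any atom with exactly two total connections (bonds + H).
Check the 22 heavy atoms by environment: 10× c (aromatic, X3) → no; 3× C (X3) → no; 3× O (X1) → no; 3× O (X2) → match; 2× C (X4) → no; 1× S (X2) → match.
Summing the matching environments: 3 + 1 = 4 matching atoms.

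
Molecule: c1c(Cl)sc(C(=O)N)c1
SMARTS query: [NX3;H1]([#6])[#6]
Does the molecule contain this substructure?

The pattern [NX3;H1]([#6])[#6] describes a trivalent nitrogen with one H, bonded to two carbons — a secondary amine.
The closest candidate here is a primary amide (-C(=O)NH2), but the -C(=O)NH2 nitrogen has H2, not H1. No other fragment satisfies the full query, so there is no match.

No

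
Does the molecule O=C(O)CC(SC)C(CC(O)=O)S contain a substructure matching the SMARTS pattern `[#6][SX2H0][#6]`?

The pattern [#6][SX2H0][#6] describes an aliphatic sulfur bridging two carbons with no H on the sulfur — a thioether.
The molecule carries a methylthio ether (-SCH3), whose atoms satisfy every constraint of the query, so the pattern matches.

Yes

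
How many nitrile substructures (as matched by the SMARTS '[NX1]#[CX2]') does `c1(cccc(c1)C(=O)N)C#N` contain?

[NX1]#[CX2] is the SMARTS for a nitrile: a nitrogen triple-bonded to a two-connected carbon.
Exactly one fragment in the molecule meets all constraints, giving 1 match.

1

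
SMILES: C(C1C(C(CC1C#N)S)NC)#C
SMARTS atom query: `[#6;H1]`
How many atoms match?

The query [#6;H1] means: any carbon bearing exactly one hydrogen.
Check the 12 heavy atoms by environment: 5× C (H1) → match; 1× C (H2) → no; 1× N (H1) → no; 1× C (H3) → no; 2× C (H0) → no; 1× N (H0) → no; 1× S (H1) → no.
That gives 5 matching atoms.

5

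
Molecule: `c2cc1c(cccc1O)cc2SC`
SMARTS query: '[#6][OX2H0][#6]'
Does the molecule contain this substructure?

The pattern [#6][OX2H0][#6] describes an aliphatic oxygen bridging two carbons with no H on the oxygen — an ether.
The closest candidate here is a hydroxyl group (-OH), but the oxygen has H1, not H0 bridging two carbons. No other fragment satisfies the full query, so there is no match.

No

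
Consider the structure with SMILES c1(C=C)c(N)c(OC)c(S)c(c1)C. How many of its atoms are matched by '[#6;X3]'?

8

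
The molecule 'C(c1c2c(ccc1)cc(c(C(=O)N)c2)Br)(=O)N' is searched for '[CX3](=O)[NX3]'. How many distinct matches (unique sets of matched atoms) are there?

2

[CX3](=O)[NX3] is the SMARTS for an amide: a carbonyl carbon bonded to a trivalent nitrogen.
The molecule carries 2 separate instances of a primary amide (-C(=O)NH2) meeting every constraint; each maps to a distinct set of atoms, giving 2 matches.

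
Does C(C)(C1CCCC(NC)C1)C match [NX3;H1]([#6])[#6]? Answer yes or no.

The pattern [NX3;H1]([#6])[#6] describes a trivalent nitrogen with one H, bonded to two carbons — a secondary amine.
The molecule carries an N-methylamino group (-NHCH3), whose atoms satisfy every constraint of the query, so the pattern matches.

Yes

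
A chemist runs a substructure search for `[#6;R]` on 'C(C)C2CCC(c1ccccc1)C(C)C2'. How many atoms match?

12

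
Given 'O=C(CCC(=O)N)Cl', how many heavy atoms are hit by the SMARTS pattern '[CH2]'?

2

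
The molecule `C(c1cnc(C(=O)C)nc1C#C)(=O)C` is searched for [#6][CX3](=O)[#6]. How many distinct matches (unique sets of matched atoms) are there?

2

[#6][CX3](=O)[#6] is the SMARTS for a ketone: a carbonyl carbon (no H) flanked by two carbons.
The molecule carries 2 separate instances of an acetyl/ketone group (-C(=O)CH3) meeting every constraint; each maps to a distinct set of atoms, giving 2 matches.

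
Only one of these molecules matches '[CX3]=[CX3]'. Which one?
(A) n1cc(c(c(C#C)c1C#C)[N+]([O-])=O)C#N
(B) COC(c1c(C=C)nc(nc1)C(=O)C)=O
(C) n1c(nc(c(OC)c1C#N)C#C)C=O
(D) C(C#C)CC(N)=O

B

[CX3]=[CX3] describes a non-aromatic C=C double bond between two sp2 carbons (an alkene).
(A) has an ethynyl group (-C#CH) but the C-C bond is a triple bond, not a double bond.
(B) contains a vinyl group (-CH=CH2), which satisfies every atom and bond constraint.
(C) has an ethynyl group (-C#CH) but the C-C bond is a triple bond, not a double bond.
(D) has an ethynyl group (-C#CH) but the C-C bond is a triple bond, not a double bond.
So the answer is (B).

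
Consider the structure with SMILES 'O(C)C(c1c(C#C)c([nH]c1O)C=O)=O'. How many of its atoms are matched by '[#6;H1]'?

2

Check the 14 heavy atoms by environment: 1× n (aromatic, H1) → no; 4× c (aromatic, H0) → no; 2× C (H0) → no; 3× O (H0) → no; 1× C (H3) → no; 2× C (H1) → match; 1× O (H1) → no.
That gives 2 matching atoms.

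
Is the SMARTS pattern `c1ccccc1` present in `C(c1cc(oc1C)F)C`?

No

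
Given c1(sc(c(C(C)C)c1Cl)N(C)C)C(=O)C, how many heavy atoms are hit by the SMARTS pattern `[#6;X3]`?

5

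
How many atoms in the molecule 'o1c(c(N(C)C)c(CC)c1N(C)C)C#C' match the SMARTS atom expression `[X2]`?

3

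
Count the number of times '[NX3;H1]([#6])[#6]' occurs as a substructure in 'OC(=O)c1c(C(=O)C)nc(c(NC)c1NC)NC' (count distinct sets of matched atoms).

[NX3;H1]([#6])[#6] is the SMARTS for a secondary amine: a trivalent nitrogen with one H, bonded to two carbons.
The molecule carries 3 separate instances of an N-methylamino group (-NHCH3) meeting every constraint; each maps to a distinct set of atoms, giving 3 matches.

3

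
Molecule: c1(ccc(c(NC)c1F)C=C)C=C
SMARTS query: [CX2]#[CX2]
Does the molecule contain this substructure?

The pattern [CX2]#[CX2] describes a carbon-carbon triple bond — an alkyne.
The closest candidate here is a vinyl group (-CH=CH2), but the C=C is a double bond; both carbons are CX3, not CX2. No other fragment satisfies the full query, so there is no match.

No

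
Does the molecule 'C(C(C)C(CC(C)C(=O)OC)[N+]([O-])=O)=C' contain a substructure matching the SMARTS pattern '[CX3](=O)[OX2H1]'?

No

The pattern [CX3](=O)[OX2H1] describes an sp2 carbon double-bonded to O and single-bonded to an -OH oxygen — a carboxylic acid.
The closest candidate here is a methyl-ester group (-C(=O)OCH3), but the singly-bonded O has no H (OX2H0, not OX2H1). No other fragment satisfies the full query, so there is no match.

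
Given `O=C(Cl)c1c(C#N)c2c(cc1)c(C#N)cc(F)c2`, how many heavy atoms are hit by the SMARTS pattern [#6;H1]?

4

The query [#6;H1] means: any carbon bearing exactly one hydrogen.
Check the 18 heavy atoms by environment: 6× c (aromatic, H0) → no; 4× c (aromatic, H1) → match; 1× F (H0) → no; 3× C (H0) → no; 2× N (H0) → no; 1× O (H0) → no; 1× Cl (H0) → no.
That gives 4 matching atoms.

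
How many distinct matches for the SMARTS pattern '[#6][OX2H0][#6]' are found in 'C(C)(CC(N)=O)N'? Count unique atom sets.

0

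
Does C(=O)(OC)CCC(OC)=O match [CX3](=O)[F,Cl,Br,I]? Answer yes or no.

No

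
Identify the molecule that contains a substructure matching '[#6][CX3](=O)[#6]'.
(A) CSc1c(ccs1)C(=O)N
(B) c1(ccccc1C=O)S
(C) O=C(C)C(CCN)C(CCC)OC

C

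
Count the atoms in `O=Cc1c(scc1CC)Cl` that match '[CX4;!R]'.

2

The query [CX4;!R] means: aliphatic carbon with four total connections, not in a ring.
Check the 10 heavy atoms by environment: 1× s (aromatic, X2, in 5-ring) → no; 4× c (aromatic, X3, in 5-ring) → no; 2× C (X4, acyclic) → match; 1× Cl (X1, acyclic) → no; 1× C (X3, acyclic) → no; 1× O (X1, acyclic) → no.
That gives 2 matching atoms.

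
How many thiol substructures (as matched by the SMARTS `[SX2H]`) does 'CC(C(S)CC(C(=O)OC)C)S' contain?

[SX2H] is the SMARTS for a thiol: an aliphatic sulfur with two connections, one being H.
The molecule carries 2 separate instances of a thiol (-SH) meeting every constraint; each maps to a distinct set of atoms, giving 2 matches.

2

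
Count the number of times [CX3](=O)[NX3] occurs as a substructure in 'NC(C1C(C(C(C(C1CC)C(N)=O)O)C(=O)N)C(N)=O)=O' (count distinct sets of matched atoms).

[CX3](=O)[NX3] is the SMARTS for an amide: a carbonyl carbon bonded to a trivalent nitrogen.
The molecule carries 4 separate instances of a primary amide (-C(=O)NH2) meeting every constraint; each maps to a distinct set of atoms, giving 4 matches.

4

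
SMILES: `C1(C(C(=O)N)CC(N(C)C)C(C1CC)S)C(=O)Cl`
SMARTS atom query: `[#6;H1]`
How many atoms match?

5

The query [#6;H1] means: any carbon bearing exactly one hydrogen.
Check the 18 heavy atoms by environment: 5× C (H1) → match; 2× C (H2) → no; 1× N (H0) → no; 3× C (H3) → no; 2× C (H0) → no; 2× O (H0) → no; 1× N (H2) → no; 1× S (H1) → no; 1× Cl (H0) → no.
That gives 5 matching atoms.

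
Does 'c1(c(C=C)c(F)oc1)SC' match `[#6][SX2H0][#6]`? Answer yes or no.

The pattern [#6][SX2H0][#6] describes an aliphatic sulfur bridging two carbons with no H on the sulfur — a thioether.
The molecule carries a methylthio ether (-SCH3), whose atoms satisfy every constraint of the query, so the pattern matches.

Yes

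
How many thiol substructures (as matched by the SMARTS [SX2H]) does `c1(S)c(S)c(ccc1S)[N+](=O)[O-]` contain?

3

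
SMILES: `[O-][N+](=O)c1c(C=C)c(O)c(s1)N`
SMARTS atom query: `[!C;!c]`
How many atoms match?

6

The query [!C;!c] means: neither aliphatic nor aromatic carbon — same as [!#6].
Check the 12 heavy atoms by environment: 1× s (aromatic) → match; 4× c (aromatic) → no; 2× O → match; 1× N (charge +1) → match; 1× O (charge -1) → match; 1× N → match; 2× C → no.
Summing the matching environments: 1 + 2 + 1 + 1 + 1 = 6 matching atoms.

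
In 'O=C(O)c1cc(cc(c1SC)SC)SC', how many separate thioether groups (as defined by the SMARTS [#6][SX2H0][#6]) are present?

3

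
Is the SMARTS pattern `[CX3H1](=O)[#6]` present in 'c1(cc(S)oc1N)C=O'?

The pattern [CX3H1](=O)[#6] describes an sp2 carbon with one H, double-bonded to O and single-bonded to carbon — an aldehyde.
The molecule carries an aldehyde (-CHO), whose atoms satisfy every constraint of the query, so the pattern matches.

Yes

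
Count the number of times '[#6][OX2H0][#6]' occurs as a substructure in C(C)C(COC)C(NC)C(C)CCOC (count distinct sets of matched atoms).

2

[#6][OX2H0][#6] is the SMARTS for an ether: an aliphatic oxygen bridging two carbons with no H on the oxygen.
The molecule carries 2 separate instances of a methoxy ether (-OCH3) meeting every constraint; each maps to a distinct set of atoms, giving 2 matches.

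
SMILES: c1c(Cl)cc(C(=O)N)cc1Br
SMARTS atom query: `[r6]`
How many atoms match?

6

The query [r6] means: r6 matches atoms in a six-membered ring.
Check the 11 heavy atoms by environment: 6× c (aromatic, in 6-ring) → match; 1× Br (acyclic) → no; 1× Cl (acyclic) → no; 1× C (acyclic) → no; 1× O (acyclic) → no; 1× N (acyclic) → no.
That gives 6 matching atoms.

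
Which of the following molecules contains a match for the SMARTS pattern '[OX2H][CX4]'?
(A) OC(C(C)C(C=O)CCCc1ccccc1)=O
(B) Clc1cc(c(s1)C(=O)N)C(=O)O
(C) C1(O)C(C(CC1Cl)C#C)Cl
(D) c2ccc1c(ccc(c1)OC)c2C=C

C

[OX2H][CX4] describes a hydroxyl oxygen bound to an sp3 (X4) carbon (an aliphatic alcohol).
(A) has a carboxylic acid group (-C(=O)OH) but the -OH is on a CX3 carbonyl carbon, not a CX4 carbon.
(B) has a carboxylic acid group (-C(=O)OH) but the -OH is on a CX3 carbonyl carbon, not a CX4 carbon.
(C) contains a hydroxyl group (-OH), which satisfies every atom and bond constraint.
(D) has a methoxy ether (-OCH3) but the oxygen has H0 (ether), not H1.
So the answer is (C).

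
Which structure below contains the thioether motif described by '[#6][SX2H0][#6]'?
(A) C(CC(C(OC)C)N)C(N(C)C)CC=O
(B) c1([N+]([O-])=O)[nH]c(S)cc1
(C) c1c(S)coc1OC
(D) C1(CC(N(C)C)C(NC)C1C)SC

D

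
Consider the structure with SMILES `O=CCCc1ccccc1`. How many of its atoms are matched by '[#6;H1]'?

The query [#6;H1] means: any carbon bearing exactly one hydrogen.
Check the 10 heavy atoms by environment: 2× C (H2) → no; 1× c (aromatic, H0) → no; 5× c (aromatic, H1) → match; 1× C (H1) → match; 1× O (H0) → no.
Summing the matching environments: 5 + 1 = 6 matching atoms.

6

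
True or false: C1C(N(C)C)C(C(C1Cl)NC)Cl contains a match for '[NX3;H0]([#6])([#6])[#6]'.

True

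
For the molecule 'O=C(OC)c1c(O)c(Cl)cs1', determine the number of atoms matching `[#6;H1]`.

1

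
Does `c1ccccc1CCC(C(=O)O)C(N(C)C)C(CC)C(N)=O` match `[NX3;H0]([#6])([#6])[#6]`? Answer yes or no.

The pattern [NX3;H0]([#6])([#6])[#6] describes a trivalent nitrogen with no H, bonded to three carbons — a tertiary amine.
The molecule carries a dimethylamino group (-N(CH3)2), whose atoms satisfy every constraint of the query, so the pattern matches.

Yes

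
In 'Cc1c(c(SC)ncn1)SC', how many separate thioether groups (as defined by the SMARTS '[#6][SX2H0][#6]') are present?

[#6][SX2H0][#6] is the SMARTS for a thioether: an aliphatic sulfur bridging two carbons with no H on the sulfur.
The molecule carries 2 separate instances of a methylthio ether (-SCH3) meeting every constraint; each maps to a distinct set of atoms, giving 2 matches.

2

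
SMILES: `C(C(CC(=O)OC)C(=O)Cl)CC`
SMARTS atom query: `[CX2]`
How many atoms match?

0

The query [CX2] means: C with X2: aliphatic carbon with exactly 2 total connections.
Check the 12 heavy atoms by environment: 6× C (X4) → no; 2× C (X3) → no; 2× O (X1) → no; 1× O (X2) → no; 1× Cl (X1) → no.
No environment satisfies the query, so 0 matching atoms.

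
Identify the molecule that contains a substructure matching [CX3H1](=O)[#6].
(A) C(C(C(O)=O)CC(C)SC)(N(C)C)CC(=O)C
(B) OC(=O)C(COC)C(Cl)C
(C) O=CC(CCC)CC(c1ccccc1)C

C

[CX3H1](=O)[#6] describes an sp2 carbon with one H, double-bonded to O and single-bonded to carbon (an aldehyde).
(A) has an acetyl/ketone group (-C(=O)CH3) but the carbonyl carbon has H0 (two carbon neighbours), not H1.
(B) has a carboxylic acid group (-C(=O)OH) but the carbonyl carbon has H0 and is bonded to O, not H1.
(C) contains an aldehyde (-CHO), which satisfies every atom and bond constraint.
So the answer is (C).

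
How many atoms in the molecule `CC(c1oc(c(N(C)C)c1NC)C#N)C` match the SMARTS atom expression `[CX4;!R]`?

6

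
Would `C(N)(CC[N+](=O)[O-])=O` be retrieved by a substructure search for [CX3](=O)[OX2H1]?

The pattern [CX3](=O)[OX2H1] describes an sp2 carbon double-bonded to O and single-bonded to an -OH oxygen — a carboxylic acid.
The closest candidate here is a primary amide (-C(=O)NH2), but the carbonyl is bonded to N, not to an -OH oxygen. No other fragment satisfies the full query, so there is no match.

No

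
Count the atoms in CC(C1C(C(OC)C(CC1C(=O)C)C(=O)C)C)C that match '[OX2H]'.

0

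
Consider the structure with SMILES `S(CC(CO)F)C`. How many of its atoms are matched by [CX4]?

4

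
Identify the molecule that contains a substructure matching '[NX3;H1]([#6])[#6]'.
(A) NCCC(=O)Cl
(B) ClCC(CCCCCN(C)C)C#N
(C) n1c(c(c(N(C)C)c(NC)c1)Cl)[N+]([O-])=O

C

[NX3;H1]([#6])[#6] describes a trivalent nitrogen with one H, bonded to two carbons (a secondary amine).
(A) has a primary amino group (-NH2) but the nitrogen has H2 and only one carbon neighbour.
(B) has a dimethylamino group (-N(CH3)2) but the nitrogen has H0, not H1.
(C) contains an N-methylamino group (-NHCH3), which satisfies every atom and bond constraint.
So the answer is (C).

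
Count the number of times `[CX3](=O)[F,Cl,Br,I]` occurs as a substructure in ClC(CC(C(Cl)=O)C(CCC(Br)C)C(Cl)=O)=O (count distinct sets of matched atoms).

[CX3](=O)[F,Cl,Br,I] is the SMARTS for an acyl halide: a carbonyl carbon bonded to a halogen.
The molecule carries 3 separate instances of an acyl chloride (-C(=O)Cl) meeting every constraint; each maps to a distinct set of atoms, giving 3 matches.

3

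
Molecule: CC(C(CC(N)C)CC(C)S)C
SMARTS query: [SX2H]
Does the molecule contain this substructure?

The pattern [SX2H] describes an aliphatic sulfur with two connections, one being H — a thiol.
The molecule carries a thiol (-SH), whose atoms satisfy every constraint of the query, so the pattern matches.

Yes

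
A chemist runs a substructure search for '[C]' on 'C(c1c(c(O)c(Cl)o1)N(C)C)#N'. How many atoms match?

The query [C] means: uppercase C matches aliphatic (non-aromatic) carbon only.
Check the 12 heavy atoms by environment: 1× o (aromatic) → no; 4× c (aromatic) → no; 2× N → no; 3× C → match; 1× O → no; 1× Cl → no.
That gives 3 matching atoms.

3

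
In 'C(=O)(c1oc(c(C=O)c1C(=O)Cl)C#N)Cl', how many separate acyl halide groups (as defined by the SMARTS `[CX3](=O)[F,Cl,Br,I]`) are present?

2

[CX3](=O)[F,Cl,Br,I] is the SMARTS for an acyl halide: a carbonyl carbon bonded to a halogen.
The molecule carries 2 separate instances of an acyl chloride (-C(=O)Cl) meeting every constraint; each maps to a distinct set of atoms, giving 2 matches.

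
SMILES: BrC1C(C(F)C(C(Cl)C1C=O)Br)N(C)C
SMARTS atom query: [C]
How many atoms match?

The query [C] means: uppercase C matches aliphatic (non-aromatic) carbon only.
Check the 15 heavy atoms by environment: 9× C → match; 1× Cl → no; 2× Br → no; 1× F → no; 1× N → no; 1× O → no.
That gives 9 matching atoms.

9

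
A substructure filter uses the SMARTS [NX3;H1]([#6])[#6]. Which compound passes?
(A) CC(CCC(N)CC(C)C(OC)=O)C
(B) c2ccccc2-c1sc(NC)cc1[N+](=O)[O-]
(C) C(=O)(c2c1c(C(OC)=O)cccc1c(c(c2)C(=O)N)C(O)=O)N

[NX3;H1]([#6])[#6] describes a trivalent nitrogen with one H, bonded to two carbons (a secondary amine).
(A) has a primary amino group (-NH2) but the nitrogen has H2 and only one carbon neighbour.
(B) contains an N-methylamino group (-NHCH3), which satisfies every atom and bond constraint.
(C) has a primary amide (-C(=O)NH2) but the -C(=O)NH2 nitrogen has H2, not H1.
So the answer is (B).

B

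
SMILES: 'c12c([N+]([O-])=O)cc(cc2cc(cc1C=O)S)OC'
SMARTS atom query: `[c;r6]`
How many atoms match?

10

The query [c;r6] means: aromatic carbon that belongs to a six-membered ring.
Check the 18 heavy atoms by environment: 10× c (aromatic, in 6-ring) → match; 3× O (acyclic) → no; 2× C (acyclic) → no; 1× S (acyclic) → no; 1× N (charge +1, acyclic) → no; 1× O (charge -1, acyclic) → no.
That gives 10 matching atoms.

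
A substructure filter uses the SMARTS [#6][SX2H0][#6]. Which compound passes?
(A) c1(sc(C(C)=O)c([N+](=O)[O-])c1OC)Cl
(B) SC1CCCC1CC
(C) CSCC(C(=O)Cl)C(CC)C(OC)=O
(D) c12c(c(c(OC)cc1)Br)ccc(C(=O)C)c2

C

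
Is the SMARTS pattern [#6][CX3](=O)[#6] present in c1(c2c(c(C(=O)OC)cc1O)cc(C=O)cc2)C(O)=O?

No

The pattern [#6][CX3](=O)[#6] describes a carbonyl carbon (no H) flanked by two carbons — a ketone.
The closest candidate here is a methyl-ester group (-C(=O)OCH3), but one neighbour of the carbonyl carbon is O, not C. No other fragment satisfies the full query, so there is no match.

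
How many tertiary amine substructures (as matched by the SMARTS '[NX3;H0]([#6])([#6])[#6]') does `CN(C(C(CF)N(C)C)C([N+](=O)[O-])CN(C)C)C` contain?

[NX3;H0]([#6])([#6])[#6] is the SMARTS for a tertiary amine: a trivalent nitrogen with no H, bonded to three carbons.
The molecule carries 3 separate instances of a dimethylamino group (-N(CH3)2) meeting every constraint; each maps to a distinct set of atoms, giving 3 matches.

3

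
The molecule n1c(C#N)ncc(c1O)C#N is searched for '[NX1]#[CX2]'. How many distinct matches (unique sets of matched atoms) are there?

2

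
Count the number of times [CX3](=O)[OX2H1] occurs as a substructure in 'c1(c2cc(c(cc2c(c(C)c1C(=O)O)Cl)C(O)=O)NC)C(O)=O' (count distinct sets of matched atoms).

3

[CX3](=O)[OX2H1] is the SMARTS for a carboxylic acid: an sp2 carbon double-bonded to O and single-bonded to an -OH oxygen.
The molecule carries 3 separate instances of a carboxylic acid group (-C(=O)OH) meeting every constraint; each maps to a distinct set of atoms, giving 3 matches.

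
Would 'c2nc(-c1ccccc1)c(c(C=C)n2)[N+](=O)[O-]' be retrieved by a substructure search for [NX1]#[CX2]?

The pattern [NX1]#[CX2] describes a nitrogen triple-bonded to a two-connected carbon — a nitrile.
The closest candidate here is a nitro group (-[N+](=O)[O-]), but there is no C#N triple bond. No other fragment satisfies the full query, so there is no match.

No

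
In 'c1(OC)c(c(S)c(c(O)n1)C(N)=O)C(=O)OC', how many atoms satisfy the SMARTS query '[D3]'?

7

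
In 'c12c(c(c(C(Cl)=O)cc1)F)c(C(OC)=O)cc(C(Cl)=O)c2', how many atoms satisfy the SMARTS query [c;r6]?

10

The query [c;r6] means: aromatic carbon that belongs to a six-membered ring.
Check the 21 heavy atoms by environment: 10× c (aromatic, in 6-ring) → match; 4× C (acyclic) → no; 4× O (acyclic) → no; 2× Cl (acyclic) → no; 1× F (acyclic) → no.
That gives 10 matching atoms.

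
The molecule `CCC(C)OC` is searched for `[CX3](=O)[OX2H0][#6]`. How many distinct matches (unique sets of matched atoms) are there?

0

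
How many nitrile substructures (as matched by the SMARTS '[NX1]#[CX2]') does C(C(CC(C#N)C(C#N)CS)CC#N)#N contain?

4

[NX1]#[CX2] is the SMARTS for a nitrile: a nitrogen triple-bonded to a two-connected carbon.
The molecule carries 4 separate instances of a nitrile (-C#N) meeting every constraint; each maps to a distinct set of atoms, giving 4 matches.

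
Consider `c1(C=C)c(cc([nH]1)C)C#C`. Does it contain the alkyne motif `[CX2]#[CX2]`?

Yes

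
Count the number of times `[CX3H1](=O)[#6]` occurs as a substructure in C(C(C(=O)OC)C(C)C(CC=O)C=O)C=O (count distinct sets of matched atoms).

3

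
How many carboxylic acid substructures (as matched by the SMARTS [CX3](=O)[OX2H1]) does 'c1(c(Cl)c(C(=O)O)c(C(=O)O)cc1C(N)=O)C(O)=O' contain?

3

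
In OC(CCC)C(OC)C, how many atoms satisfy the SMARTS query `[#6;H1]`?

Check the 9 heavy atoms by environment: 3× C (H3) → no; 2× C (H1) → match; 2× C (H2) → no; 1× O (H1) → no; 1× O (H0) → no.
That gives 2 matching atoms.

2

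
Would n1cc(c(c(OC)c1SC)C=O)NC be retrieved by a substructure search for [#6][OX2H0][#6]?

Yes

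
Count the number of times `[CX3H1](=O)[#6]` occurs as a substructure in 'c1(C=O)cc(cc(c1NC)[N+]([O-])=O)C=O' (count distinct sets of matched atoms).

[CX3H1](=O)[#6] is the SMARTS for an aldehyde: an sp2 carbon with one H, double-bonded to O and single-bonded to carbon.
The molecule carries 2 separate instances of an aldehyde (-CHO) meeting every constraint; each maps to a distinct set of atoms, giving 2 matches.

2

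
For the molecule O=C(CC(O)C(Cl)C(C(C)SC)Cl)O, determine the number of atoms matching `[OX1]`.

1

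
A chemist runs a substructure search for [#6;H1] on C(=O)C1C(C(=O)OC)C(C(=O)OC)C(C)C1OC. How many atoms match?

The query [#6;H1] means: any carbon bearing exactly one hydrogen.
Check the 18 heavy atoms by environment: 6× C (H1) → match; 2× C (H0) → no; 6× O (H0) → no; 4× C (H3) → no.
That gives 6 matching atoms.

6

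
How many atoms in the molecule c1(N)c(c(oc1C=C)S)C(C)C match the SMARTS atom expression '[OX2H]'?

0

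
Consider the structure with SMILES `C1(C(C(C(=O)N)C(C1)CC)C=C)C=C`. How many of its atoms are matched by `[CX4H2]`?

2

The query [CX4H2] means: sp3 carbon (X4) with exactly two hydrogens.
Check the 14 heavy atoms by environment: 4× C (H1, X4) → no; 2× C (H2, X4) → match; 2× C (H1, X3) → no; 2× C (H2, X3) → no; 1× C (H3, X4) → no; 1× C (H0, X3) → no; 1× O (H0, X1) → no; 1× N (H2, X3) → no.
That gives 2 matching atoms.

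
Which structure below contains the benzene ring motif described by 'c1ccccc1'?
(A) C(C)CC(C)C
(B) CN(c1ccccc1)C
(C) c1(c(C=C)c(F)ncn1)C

B

c1ccccc1 describes six aromatic carbons in a ring (a benzene ring).
(A) has a methyl group (-CH3) but no six-membered all-carbon aromatic ring is present.
(B) contains the required atom environment, so the pattern matches.
(C) has a methyl group (-CH3) but no six-membered all-carbon aromatic ring is present.
So the answer is (B).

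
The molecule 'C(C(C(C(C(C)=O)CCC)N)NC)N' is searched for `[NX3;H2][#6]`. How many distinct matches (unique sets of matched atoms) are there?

2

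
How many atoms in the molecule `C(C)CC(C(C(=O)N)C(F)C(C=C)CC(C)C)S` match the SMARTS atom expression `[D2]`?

Check the 18 heavy atoms by environment: 4× C (D2) → match; 6× C (D3) → no; 4× C (D1) → no; 1× S (D1) → no; 1× O (D1) → no; 1× N (D1) → no; 1× F (D1) → no.
That gives 4 matching atoms.

4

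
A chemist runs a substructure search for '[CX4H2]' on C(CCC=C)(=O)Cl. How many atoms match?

2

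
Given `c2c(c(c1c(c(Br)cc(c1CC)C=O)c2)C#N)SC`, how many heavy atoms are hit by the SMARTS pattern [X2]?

The query [X2] means: any atom with exactly two total connections (bonds + H).
Check the 19 heavy atoms by environment: 10× c (aromatic, X3) → no; 1× Br (X1) → no; 1× C (X2) → match; 1× N (X1) → no; 3× C (X4) → no; 1× S (X2) → match; 1× C (X3) → no; 1× O (X1) → no.
Summing the matching environments: 1 + 1 = 2 matching atoms.

2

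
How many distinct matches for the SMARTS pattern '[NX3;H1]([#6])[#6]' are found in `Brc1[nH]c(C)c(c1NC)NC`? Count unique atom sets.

2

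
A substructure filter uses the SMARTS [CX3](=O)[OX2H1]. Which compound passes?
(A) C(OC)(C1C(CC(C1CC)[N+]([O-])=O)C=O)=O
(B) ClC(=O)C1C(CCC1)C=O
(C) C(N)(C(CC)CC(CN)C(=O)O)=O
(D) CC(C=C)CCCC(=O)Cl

[CX3](=O)[OX2H1] describes an sp2 carbon double-bonded to O and single-bonded to an -OH oxygen (a carboxylic acid).
(A) has a methyl-ester group (-C(=O)OCH3) but the singly-bonded O has no H (OX2H0, not OX2H1).
(B) has an aldehyde (-CHO) but there is no singly-bonded oxygen on the carbonyl carbon.
(C) contains a carboxylic acid group (-C(=O)OH), which satisfies every atom and bond constraint.
(D) has an acyl chloride (-C(=O)Cl) but the carbonyl is bonded to Cl, not to an -OH oxygen.
So the answer is (C).

C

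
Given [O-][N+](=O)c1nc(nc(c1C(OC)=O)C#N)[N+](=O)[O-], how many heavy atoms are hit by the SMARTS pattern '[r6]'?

6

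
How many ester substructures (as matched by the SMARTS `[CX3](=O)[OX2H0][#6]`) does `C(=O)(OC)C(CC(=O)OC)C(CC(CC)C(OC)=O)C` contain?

3

[CX3](=O)[OX2H0][#6] is the SMARTS for an ester: a carbonyl carbon bonded to an oxygen that is itself bonded to carbon (no H on that O).
The molecule carries 3 separate instances of a methyl-ester group (-C(=O)OCH3) meeting every constraint; each maps to a distinct set of atoms, giving 3 matches.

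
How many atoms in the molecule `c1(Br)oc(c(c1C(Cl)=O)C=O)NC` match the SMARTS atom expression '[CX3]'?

2

The query [CX3] means: C with X3: aliphatic carbon with exactly 3 total connections.
Check the 13 heavy atoms by environment: 1× o (aromatic, X2) → no; 4× c (aromatic, X3) → no; 2× C (X3) → match; 2× O (X1) → no; 1× Cl (X1) → no; 1× N (X3) → no; 1× C (X4) → no; 1× Br (X1) → no.
That gives 2 matching atoms.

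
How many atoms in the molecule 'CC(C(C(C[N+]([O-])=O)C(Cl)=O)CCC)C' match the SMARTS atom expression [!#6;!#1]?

Check the 15 heavy atoms by environment: 10× C → no; 2× O → match; 1× Cl → match; 1× N (charge +1) → match; 1× O (charge -1) → match.
Summing the matching environments: 2 + 1 + 1 + 1 = 5 matching atoms.

5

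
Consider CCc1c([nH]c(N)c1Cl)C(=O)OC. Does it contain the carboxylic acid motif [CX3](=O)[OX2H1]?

No

The pattern [CX3](=O)[OX2H1] describes an sp2 carbon double-bonded to O and single-bonded to an -OH oxygen — a carboxylic acid.
The closest candidate here is a methyl-ester group (-C(=O)OCH3), but the singly-bonded O has no H (OX2H0, not OX2H1). No other fragment satisfies the full query, so there is no match.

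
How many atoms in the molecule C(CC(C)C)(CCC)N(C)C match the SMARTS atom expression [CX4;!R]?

The query [CX4;!R] means: aliphatic carbon with four total connections, not in a ring.
Check the 11 heavy atoms by environment: 10× C (X4, acyclic) → match; 1× N (X3, acyclic) → no.
That gives 10 matching atoms.

10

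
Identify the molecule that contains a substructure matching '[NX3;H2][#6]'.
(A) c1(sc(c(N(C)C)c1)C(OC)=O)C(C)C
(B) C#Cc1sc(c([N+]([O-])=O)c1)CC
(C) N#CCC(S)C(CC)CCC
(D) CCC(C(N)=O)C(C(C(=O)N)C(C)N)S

[NX3;H2][#6] describes a trivalent nitrogen with two H attached to carbon (a primary amine).
(A) has a dimethylamino group (-N(CH3)2) but the nitrogen has H0, not H2.
(B) has a nitro group (-[N+](=O)[O-]) but the nitrogen is [N+] with no H, not NX3H2.
(C) has a nitrile (-C#N) but the nitrogen is NX1 (triple-bonded), not NX3 with two H.
(D) contains a primary amino group (-NH2), which satisfies every atom and bond constraint.
So the answer is (D).

D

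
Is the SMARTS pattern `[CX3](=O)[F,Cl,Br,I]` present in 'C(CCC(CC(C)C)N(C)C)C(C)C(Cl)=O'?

Yes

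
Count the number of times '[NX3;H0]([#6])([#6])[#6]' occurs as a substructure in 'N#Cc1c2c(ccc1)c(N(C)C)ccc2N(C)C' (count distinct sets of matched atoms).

[NX3;H0]([#6])([#6])[#6] is the SMARTS for a tertiary amine: a trivalent nitrogen with no H, bonded to three carbons.
The molecule carries 2 separate instances of a dimethylamino group (-N(CH3)2) meeting every constraint; each maps to a distinct set of atoms, giving 2 matches.

2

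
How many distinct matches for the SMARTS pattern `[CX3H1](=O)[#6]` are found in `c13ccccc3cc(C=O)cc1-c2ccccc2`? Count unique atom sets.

1

[CX3H1](=O)[#6] is the SMARTS for an aldehyde: an sp2 carbon with one H, double-bonded to O and single-bonded to carbon.
Exactly one fragment in the molecule meets all constraints, giving 1 match.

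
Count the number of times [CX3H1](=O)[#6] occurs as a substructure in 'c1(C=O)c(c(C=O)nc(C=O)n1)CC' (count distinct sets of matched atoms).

[CX3H1](=O)[#6] is the SMARTS for an aldehyde: an sp2 carbon with one H, double-bonded to O and single-bonded to carbon.
The molecule carries 3 separate instances of an aldehyde (-CHO) meeting every constraint; each maps to a distinct set of atoms, giving 3 matches.

3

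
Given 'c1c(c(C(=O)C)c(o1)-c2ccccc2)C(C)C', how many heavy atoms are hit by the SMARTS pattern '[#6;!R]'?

5

Check the 17 heavy atoms by environment: 1× o (aromatic, in 5-ring) → no; 4× c (aromatic, in 5-ring) → no; 5× C (acyclic) → match; 1× O (acyclic) → no; 6× c (aromatic, in 6-ring) → no.
That gives 5 matching atoms.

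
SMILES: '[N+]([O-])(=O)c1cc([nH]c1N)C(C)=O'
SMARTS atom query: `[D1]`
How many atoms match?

5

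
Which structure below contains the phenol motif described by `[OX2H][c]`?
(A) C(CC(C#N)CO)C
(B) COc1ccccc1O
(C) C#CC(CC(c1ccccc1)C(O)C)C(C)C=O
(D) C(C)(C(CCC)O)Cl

B

[OX2H][c] describes a hydroxyl oxygen attached to an aromatic carbon (a phenol).
(A) has a hydroxyl group (-OH) but the -OH is on an aliphatic carbon, not an aromatic c.
(B) contains a hydroxyl group (-OH), which satisfies every atom and bond constraint.
(C) has a hydroxyl group (-OH) but the -OH is on an aliphatic carbon, not an aromatic c.
(D) has a hydroxyl group (-OH) but the -OH is on an aliphatic carbon, not an aromatic c.
So the answer is (B).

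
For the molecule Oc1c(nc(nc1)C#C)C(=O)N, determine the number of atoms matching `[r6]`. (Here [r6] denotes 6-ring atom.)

6

The query [r6] means: r6 matches atoms in a six-membered ring.
Check the 12 heavy atoms by environment: 2× n (aromatic, in 6-ring) → match; 4× c (aromatic, in 6-ring) → match; 3× C (acyclic) → no; 2× O (acyclic) → no; 1× N (acyclic) → no.
Summing the matching environments: 2 + 4 = 6 matching atoms.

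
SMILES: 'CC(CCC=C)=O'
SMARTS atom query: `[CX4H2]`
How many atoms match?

2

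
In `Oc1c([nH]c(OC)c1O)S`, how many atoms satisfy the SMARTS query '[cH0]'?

The query [cH0] means: aromatic carbon with no attached hydrogen (substituted or ring-fusion).
Check the 10 heavy atoms by environment: 1× n (aromatic, H1) → no; 4× c (aromatic, H0) → match; 1× O (H0) → no; 1× C (H3) → no; 2× O (H1) → no; 1× S (H1) → no.
That gives 4 matching atoms.

4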